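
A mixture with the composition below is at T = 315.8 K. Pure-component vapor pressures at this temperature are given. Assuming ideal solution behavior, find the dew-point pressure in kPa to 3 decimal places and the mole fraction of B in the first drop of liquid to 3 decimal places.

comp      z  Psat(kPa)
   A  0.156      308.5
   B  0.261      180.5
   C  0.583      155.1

At the dew point ψ → 1, so Σzᵢ/Kᵢ = 1 with Kᵢ = Pᵢˢᵃᵗ/P ⇒ 1/P = Σzᵢ/Pᵢˢᵃᵗ.
1/P = 0.156/308.5 + 0.261/180.5 + 0.583/155.1 = 0.005711 ⇒ P = 175.115 kPa
xᵢ = zᵢP/Pᵢˢᵃᵗ ⇒ x_B = 0.261·175.115/180.5 = 0.253

Pdew = 175.115 kPa, x_B = 0.253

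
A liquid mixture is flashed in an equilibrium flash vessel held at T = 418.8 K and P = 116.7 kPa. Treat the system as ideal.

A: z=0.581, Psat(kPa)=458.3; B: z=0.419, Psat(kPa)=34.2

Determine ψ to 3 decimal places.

ψ = 0.679

Raoult's law: Kᵢ = Pᵢˢᵃᵗ/P = Pᵢˢᵃᵗ/116.7.
  K_A = 458.3/116.7 = 3.92716, K_B = 34.2/116.7 = 0.29306
Let ψ = V/F and solve Σ zᵢ(Kᵢ−1)/(1+ψ(Kᵢ−1)) = 0.
Check two-phase: ΣzᵢKᵢ = 2.404 > 1 and Σzᵢ/Kᵢ = 1.578 > 1, so g(0) = 1.404 > 0 and g(1) = -0.578 < 0.
Newton–Raphson from ψ = 0.5:
  ψ = 0.500: g = 0.2322, g' = -1.321 → ψ = 0.676
  ψ = 0.676: g = 0.0040, g' = -1.329 → ψ = 0.679
Converged at ψ = 0.679.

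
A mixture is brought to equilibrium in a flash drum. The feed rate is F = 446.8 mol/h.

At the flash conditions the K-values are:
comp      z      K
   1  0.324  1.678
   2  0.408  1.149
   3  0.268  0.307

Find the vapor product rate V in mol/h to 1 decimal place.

Rachford–Rice: g(β) = Σ zᵢ(Kᵢ−1)/(1+β(Kᵢ−1)) = 0.
g(0) = ΣzᵢKᵢ − 1 = 0.095 and g(1) = 1 − Σzᵢ/Kᵢ = -0.421, so a root lies in (0, 1).
Newton iteration, β⁰ = 0.33:
  β = 0.330: g = -0.0033, g' = -0.324 → β = 0.320
Converged at β = 0.320.
Then V = β·F = 0.3197·446.8 = 142.8 mol/h and L = F − V = 304.0 mol/h.

V = 142.8 mol/h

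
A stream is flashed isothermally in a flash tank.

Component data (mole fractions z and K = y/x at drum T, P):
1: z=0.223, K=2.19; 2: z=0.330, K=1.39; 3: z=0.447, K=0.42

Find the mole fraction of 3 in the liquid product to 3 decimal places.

x_3 = 0.538

Let ψ = V/F and solve Σ zᵢ(Kᵢ−1)/(1+ψ(Kᵢ−1)) = 0.
Feasibility: ΣzᵢKᵢ = 1.135, Σzᵢ/Kᵢ = 1.404 — both > 1, two phases present.
Newton iteration, ψ⁰ = 0.37:
  ψ = 0.370: g = -0.0334, g' = -0.434 → ψ = 0.293
Converged at ψ = 0.293.
Compositions from xᵢ = zᵢ/(1+ψ(Kᵢ−1)), yᵢ = Kᵢxᵢ:
  1: x = 0.165, y = 0.362
  2: x = 0.296, y = 0.412
  3: x = 0.538, y = 0.226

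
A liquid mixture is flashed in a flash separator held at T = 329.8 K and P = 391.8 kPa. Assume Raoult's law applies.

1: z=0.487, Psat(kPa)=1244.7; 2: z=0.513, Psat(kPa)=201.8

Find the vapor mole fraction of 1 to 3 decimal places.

Raoult's law: Kᵢ = Pᵢˢᵃᵗ/P = Pᵢˢᵃᵗ/391.8.
  K_1 = 1244.7/391.8 = 3.17688, K_2 = 201.8/391.8 = 0.51506
Let ψ = V/F and solve Σ zᵢ(Kᵢ−1)/(1+ψ(Kᵢ−1)) = 0.
Feasibility: ΣzᵢKᵢ = 1.811, Σzᵢ/Kᵢ = 1.149 — both > 1, two phases present.
Binary case is linear: z₁(K₁−1)(1+ψ(K₂−1)) + z₂(K₂−1)(1+ψ(K₁−1)) = 0
⇒ ψ = [z₁(K₁−1)+z₂(K₂−1)] / [−(K₁−1)(K₂−1)] = 0.8114/1.0557 = 0.769
Compositions from xᵢ = zᵢ/(1+ψ(Kᵢ−1)), yᵢ = Kᵢxᵢ:
  1: x = 0.182, y = 0.579
  2: x = 0.818, y = 0.421

y_1 = 0.579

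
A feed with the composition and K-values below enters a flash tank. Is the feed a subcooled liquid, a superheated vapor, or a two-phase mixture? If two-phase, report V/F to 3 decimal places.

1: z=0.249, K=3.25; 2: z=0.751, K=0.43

two-phase, V/F = 0.103

ΣzᵢKᵢ = 1.132; Σzᵢ/Kᵢ = 1.823.
Both exceed 1, so a two-phase solution exists.
Iterate (Newton) starting at ψ = 0.5:
  ψ = 0.500: g = -0.3351, g' = -0.756 → ψ = 0.057
  ψ = 0.057: g = 0.0540, g' = -1.251 → ψ = 0.100
  ψ = 0.100: g = 0.0031, g' = -1.114 → ψ = 0.103
Converged at ψ = 0.103.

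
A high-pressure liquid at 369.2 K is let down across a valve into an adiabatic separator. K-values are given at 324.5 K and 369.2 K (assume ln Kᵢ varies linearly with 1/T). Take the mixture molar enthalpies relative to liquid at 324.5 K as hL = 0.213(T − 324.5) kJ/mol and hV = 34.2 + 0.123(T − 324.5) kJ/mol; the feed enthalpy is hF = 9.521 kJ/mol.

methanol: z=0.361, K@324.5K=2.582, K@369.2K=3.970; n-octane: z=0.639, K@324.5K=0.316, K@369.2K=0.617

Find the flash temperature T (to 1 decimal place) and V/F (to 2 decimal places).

Adiabatic flash: solve Rachford–Rice at each trial T, then check hF = ψ·hV(T) + (1−ψ)·hL(T).
  T = 324.5 K: K = (2.582, 0.316), RR gives ψ = 0.124, H_out = 4.236 kJ/mol
  T = 369.2 K: K = (3.970, 0.617), RR gives ψ = 0.727, H_out = 31.472 kJ/mol
  T = 346.9 K: K = (3.248, 0.452), RR gives ψ = 0.374, H_out = 16.805 kJ/mol
  T = 335.7 K: K = (2.907, 0.380), RR gives ψ = 0.247, H_out = 10.589 kJ/mol
  T = 330.1 K: K = (2.742, 0.347), RR gives ψ = 0.186, H_out = 7.465 kJ/mol
  T = 332.9 K: K = (2.824, 0.363), RR gives ψ = 0.217, H_out = 9.036 kJ/mol
  T = 334.3 K: K = (2.865, 0.372), RR gives ψ = 0.232, H_out = 9.814 kJ/mol
Linear interpolation between T = 332.9 (H_out = 9.036) and T = 334.3 (H_out = 9.814) on hF = 9.521 gives T ≈ 333.8 K, at which ψ = 0.23.

T = 333.8 K, V/F = 0.23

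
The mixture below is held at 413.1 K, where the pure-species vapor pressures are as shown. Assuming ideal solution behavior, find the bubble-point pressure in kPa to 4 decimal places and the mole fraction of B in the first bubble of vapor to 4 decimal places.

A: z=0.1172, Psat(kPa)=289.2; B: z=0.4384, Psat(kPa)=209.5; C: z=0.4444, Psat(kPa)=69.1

Pbub = 156.4471 kPa, y_B = 0.5871

At the bubble point ψ → 0, so ΣzᵢKᵢ = 1 with Kᵢ = Pᵢˢᵃᵗ/P ⇒ P = ΣzᵢPᵢˢᵃᵗ.
P = 0.1172·289.2 + 0.4384·209.5 + 0.4444·69.1 = 156.4471 kPa
yᵢ = zᵢPᵢˢᵃᵗ/P ⇒ y_B = 0.4384·209.5/156.4471 = 0.5871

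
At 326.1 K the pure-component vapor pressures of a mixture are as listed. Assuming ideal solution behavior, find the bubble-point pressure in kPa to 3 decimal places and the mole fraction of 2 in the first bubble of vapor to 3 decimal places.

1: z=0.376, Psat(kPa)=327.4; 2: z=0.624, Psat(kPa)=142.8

At the bubble point ψ → 0, so ΣzᵢKᵢ = 1 with Kᵢ = Pᵢˢᵃᵗ/P ⇒ P = ΣzᵢPᵢˢᵃᵗ.
P = 0.376·327.4 + 0.624·142.8 = 212.210 kPa
yᵢ = zᵢPᵢˢᵃᵗ/P ⇒ y_2 = 0.624·142.8/212.210 = 0.420

Pbub = 212.210 kPa, y_2 = 0.420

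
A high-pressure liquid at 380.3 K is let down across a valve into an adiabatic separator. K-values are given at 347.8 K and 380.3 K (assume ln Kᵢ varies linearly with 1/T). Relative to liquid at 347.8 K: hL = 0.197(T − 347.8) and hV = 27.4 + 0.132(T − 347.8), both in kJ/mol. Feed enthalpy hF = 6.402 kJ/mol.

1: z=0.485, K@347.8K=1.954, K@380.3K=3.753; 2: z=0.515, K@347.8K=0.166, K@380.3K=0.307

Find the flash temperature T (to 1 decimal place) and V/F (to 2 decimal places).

T = 354.5 K, V/F = 0.19

Adiabatic flash: solve Rachford–Rice at each trial T, then check hF = ψ·hV(T) + (1−ψ)·hL(T).
  T = 347.8 K: K = (1.954, 0.166), RR gives ψ = 0.042, H_out = 1.143 kJ/mol
  T = 380.3 K: K = (3.753, 0.307), RR gives ψ = 0.513, H_out = 19.370 kJ/mol
  T = 364.1 K: K = (2.751, 0.229), RR gives ψ = 0.335, H_out = 12.033 kJ/mol
  T = 356.0 K: K = (2.330, 0.196), RR gives ψ = 0.216, H_out = 7.416 kJ/mol
  T = 351.9 K: K = (2.136, 0.181), RR gives ψ = 0.138, H_out = 4.564 kJ/mol
  T = 353.9 K: K = (2.229, 0.188), RR gives ψ = 0.178, H_out = 6.013 kJ/mol
Linear interpolation between T = 353.9 (H_out = 6.013) and T = 356.0 (H_out = 7.416) on hF = 6.402 gives T ≈ 354.5 K, at which ψ = 0.19.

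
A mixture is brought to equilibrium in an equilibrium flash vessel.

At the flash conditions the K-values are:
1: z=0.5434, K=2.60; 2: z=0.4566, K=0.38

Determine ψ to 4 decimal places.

ψ = 0.5911

Material balance + equilibrium reduce to Σ zᵢ(Kᵢ−1)/(1+ψ(Kᵢ−1)) = 0.
Feasibility: ΣzᵢKᵢ = 1.5863, Σzᵢ/Kᵢ = 1.4106 — both > 1, two phases present.
Iterate (Newton) starting at ψ = 0.5:
  ψ = 0.5000: g = 0.07274, g' = -0.7980 → ψ = 0.5912
  ψ = 0.5912: g = -0.00006, g' = -0.8048 → ψ = 0.5911
Converged at ψ = 0.5911.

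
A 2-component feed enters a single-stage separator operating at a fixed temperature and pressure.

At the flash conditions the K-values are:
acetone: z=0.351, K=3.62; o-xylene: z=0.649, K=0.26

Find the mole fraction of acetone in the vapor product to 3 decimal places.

Rachford–Rice: g(ψ) = Σ zᵢ(Kᵢ−1)/(1+ψ(Kᵢ−1)) = 0.
Feasibility: ΣzᵢKᵢ = 1.439, Σzᵢ/Kᵢ = 2.593 — both > 1, two phases present.
Binary case is linear: z₁(K₁−1)(1+ψ(K₂−1)) + z₂(K₂−1)(1+ψ(K₁−1)) = 0
⇒ ψ = [z₁(K₁−1)+z₂(K₂−1)] / [−(K₁−1)(K₂−1)] = 0.4394/1.9388 = 0.227
Compositions from xᵢ = zᵢ/(1+ψ(Kᵢ−1)), yᵢ = Kᵢxᵢ:
  acetone: x = 0.220, y = 0.797
  o-xylene: x = 0.780, y = 0.203

y_acetone = 0.797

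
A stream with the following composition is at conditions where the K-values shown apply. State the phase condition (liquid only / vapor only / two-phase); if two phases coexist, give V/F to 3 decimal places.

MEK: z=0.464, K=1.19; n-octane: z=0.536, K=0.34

ΣzᵢKᵢ = 0.734; Σzᵢ/Kᵢ = 1.966.
Since ΣzᵢKᵢ < 1 the mixture is below its bubble point — single liquid phase.

liquid only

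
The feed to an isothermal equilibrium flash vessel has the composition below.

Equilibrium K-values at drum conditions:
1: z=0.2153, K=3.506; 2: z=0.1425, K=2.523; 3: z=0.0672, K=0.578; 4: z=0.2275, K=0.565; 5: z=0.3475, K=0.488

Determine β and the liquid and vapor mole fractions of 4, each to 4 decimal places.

Iterate (Newton) starting at β = 0.58:
  β = 0.5800: g = -0.08783, g' = -0.6001 → β = 0.4336
  β = 0.4336: g = 0.00389, g' = -0.6642 → β = 0.4395
Converged at β = 0.4395.
Compositions from xᵢ = zᵢ/(1+β(Kᵢ−1)), yᵢ = Kᵢxᵢ:
  1: x = 0.1025, y = 0.3592
  2: x = 0.0854, y = 0.2154
  3: x = 0.0825, y = 0.0477
  4: x = 0.2813, y = 0.1589
  5: x = 0.4484, y = 0.2188

β = 0.4395, x_4 = 0.2813, y_4 = 0.1589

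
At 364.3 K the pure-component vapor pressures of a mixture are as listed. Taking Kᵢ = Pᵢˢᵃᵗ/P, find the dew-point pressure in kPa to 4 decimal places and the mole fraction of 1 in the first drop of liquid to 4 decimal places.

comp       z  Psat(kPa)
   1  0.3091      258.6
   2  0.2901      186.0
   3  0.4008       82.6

At the dew point ψ → 1, so Σzᵢ/Kᵢ = 1 with Kᵢ = Pᵢˢᵃᵗ/P ⇒ 1/P = Σzᵢ/Pᵢˢᵃᵗ.
1/P = 0.3091/258.6 + 0.2901/186.0 + 0.4008/82.6 = 0.0076073 ⇒ P = 131.4534 kPa
xᵢ = zᵢP/Pᵢˢᵃᵗ ⇒ x_1 = 0.3091·131.4534/258.6 = 0.1571

Pdew = 131.4534 kPa, x_1 = 0.1571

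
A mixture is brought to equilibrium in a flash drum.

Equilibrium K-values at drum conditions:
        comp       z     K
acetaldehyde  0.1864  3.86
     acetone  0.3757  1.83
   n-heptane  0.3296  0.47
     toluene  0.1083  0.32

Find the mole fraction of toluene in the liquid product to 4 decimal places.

x_toluene = 0.1908

Rachford–Rice: g(ψ) = Σ zᵢ(Kᵢ−1)/(1+ψ(Kᵢ−1)) = 0.
g(0) = ΣzᵢKᵢ − 1 = 0.5966 and g(1) = 1 − Σzᵢ/Kᵢ = -0.2933, so a root lies in (0, 1).
Newton iteration, ψ⁰ = 0.57:
  ψ = 0.5700: g = 0.04381, g' = -0.6633 → ψ = 0.6360
  ψ = 0.6360: g = -0.00010, g' = -0.6689 → ψ = 0.6359
Converged at ψ = 0.6359.
Compositions from xᵢ = zᵢ/(1+ψ(Kᵢ−1)), yᵢ = Kᵢxᵢ:
  acetaldehyde: x = 0.0661, y = 0.2553
  acetone: x = 0.2459, y = 0.4500
  n-heptane: x = 0.4972, y = 0.2337
  toluene: x = 0.1908, y = 0.0611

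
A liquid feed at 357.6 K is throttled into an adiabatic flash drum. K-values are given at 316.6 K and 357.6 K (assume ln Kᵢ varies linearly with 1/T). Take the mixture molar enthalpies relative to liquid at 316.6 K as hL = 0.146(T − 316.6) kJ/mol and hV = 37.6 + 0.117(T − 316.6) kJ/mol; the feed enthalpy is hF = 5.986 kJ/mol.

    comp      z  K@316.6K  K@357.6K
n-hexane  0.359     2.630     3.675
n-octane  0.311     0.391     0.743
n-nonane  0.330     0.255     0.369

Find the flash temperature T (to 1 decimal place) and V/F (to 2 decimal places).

T = 318.5 K, V/F = 0.15

Adiabatic flash: solve Rachford–Rice at each trial T, then check hF = ψ·hV(T) + (1−ψ)·hL(T).
  T = 316.6 K: K = (2.630, 0.391, 0.255), RR gives ψ = 0.135, H_out = 5.073 kJ/mol
  T = 357.6 K: K = (3.675, 0.743, 0.369), RR gives ψ = 0.519, H_out = 24.894 kJ/mol
  T = 337.1 K: K = (3.141, 0.550, 0.310), RR gives ψ = 0.320, H_out = 14.848 kJ/mol
  T = 326.9 K: K = (2.883, 0.466, 0.282), RR gives ψ = 0.229, H_out = 10.042 kJ/mol
  T = 321.8 K: K = (2.757, 0.428, 0.269), RR gives ψ = 0.183, H_out = 7.611 kJ/mol
  T = 319.2 K: K = (2.693, 0.409, 0.262), RR gives ψ = 0.159, H_out = 6.352 kJ/mol
  T = 317.9 K: K = (2.662, 0.400, 0.258), RR gives ψ = 0.147, H_out = 5.715 kJ/mol
Linear interpolation between T = 317.9 (H_out = 5.715) and T = 319.2 (H_out = 6.352) on hF = 5.986 gives T ≈ 318.5 K, at which ψ = 0.15.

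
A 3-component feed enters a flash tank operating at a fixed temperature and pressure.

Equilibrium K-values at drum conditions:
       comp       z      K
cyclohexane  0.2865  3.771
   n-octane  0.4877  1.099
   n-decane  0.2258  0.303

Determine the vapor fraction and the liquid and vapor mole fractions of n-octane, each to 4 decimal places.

ψ = 0.7116, x_n-octane = 0.4556, y_n-octane = 0.5007

Rachford–Rice: g(ψ) = Σ zᵢ(Kᵢ−1)/(1+ψ(Kᵢ−1)) = 0.
Check two-phase: ΣzᵢKᵢ = 1.6848 > 1 and Σzᵢ/Kᵢ = 1.2650 > 1, so g(0) = 0.6848 > 0 and g(1) = -0.2650 < 0.
Iterate (Newton) starting at ψ = 0.41:
  ψ = 0.4100: g = 0.19770, g' = -0.7016 → ψ = 0.6918
  ψ = 0.6918: g = 0.01342, g' = -0.6718 → ψ = 0.7118
  ψ = 0.7118: g = -0.00013, g' = -0.6852 → ψ = 0.7116
Converged at ψ = 0.7116.
Compositions from xᵢ = zᵢ/(1+ψ(Kᵢ−1)), yᵢ = Kᵢxᵢ:
  cyclohexane: x = 0.0964, y = 0.3636
  n-octane: x = 0.4556, y = 0.5007
  n-decane: x = 0.4480, y = 0.1357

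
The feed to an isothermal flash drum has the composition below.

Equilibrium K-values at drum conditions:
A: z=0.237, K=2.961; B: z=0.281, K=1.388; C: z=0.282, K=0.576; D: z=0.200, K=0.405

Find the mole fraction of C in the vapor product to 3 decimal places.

y_C = 0.207

Rachford–Rice: g(β) = Σ zᵢ(Kᵢ−1)/(1+β(Kᵢ−1)) = 0.
Check two-phase: ΣzᵢKᵢ = 1.335 > 1 and Σzᵢ/Kᵢ = 1.266 > 1, so g(0) = 0.335 > 0 and g(1) = -0.266 < 0.
Iterate (Newton) starting at β = 0.5:
  β = 0.500: g = 0.0048, g' = -0.487 → β = 0.510
Converged at β = 0.510.
Compositions from xᵢ = zᵢ/(1+β(Kᵢ−1)), yᵢ = Kᵢxᵢ:
  A: x = 0.118, y = 0.351
  B: x = 0.235, y = 0.326
  C: x = 0.360, y = 0.207
  D: x = 0.287, y = 0.116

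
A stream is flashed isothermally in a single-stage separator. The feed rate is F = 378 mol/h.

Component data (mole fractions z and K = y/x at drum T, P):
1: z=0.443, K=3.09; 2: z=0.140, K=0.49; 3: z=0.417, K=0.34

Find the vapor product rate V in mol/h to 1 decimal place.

V = 167.3 mol/h

Newton iteration, β⁰ = 0.49:
  β = 0.490: g = -0.0445, g' = -0.934 → β = 0.442
  β = 0.442: g = 0.0002, g' = -0.946 → β = 0.443
Converged at β = 0.443.
Then V = β·F = 0.4426·378 = 167.3 mol/h and L = F − V = 210.7 mol/h.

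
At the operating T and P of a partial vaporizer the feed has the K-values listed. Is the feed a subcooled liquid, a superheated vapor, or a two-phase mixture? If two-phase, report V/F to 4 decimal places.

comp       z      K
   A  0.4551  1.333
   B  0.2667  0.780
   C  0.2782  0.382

subcooled liquid

ΣzᵢKᵢ = 0.9209; Σzᵢ/Kᵢ = 1.4116.
Since ΣzᵢKᵢ < 1 the mixture is below its bubble point — single liquid phase.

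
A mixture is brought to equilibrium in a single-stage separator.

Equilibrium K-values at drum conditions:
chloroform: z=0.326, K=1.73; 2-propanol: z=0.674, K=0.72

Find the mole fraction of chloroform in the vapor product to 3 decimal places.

Binary case is linear: z₁(K₁−1)(1+ψ(K₂−1)) + z₂(K₂−1)(1+ψ(K₁−1)) = 0
⇒ ψ = [z₁(K₁−1)+z₂(K₂−1)] / [−(K₁−1)(K₂−1)] = 0.0493/0.2044 = 0.241
Compositions from xᵢ = zᵢ/(1+ψ(Kᵢ−1)), yᵢ = Kᵢxᵢ:
  chloroform: x = 0.277, y = 0.480
  2-propanol: x = 0.723, y = 0.520

y_chloroform = 0.480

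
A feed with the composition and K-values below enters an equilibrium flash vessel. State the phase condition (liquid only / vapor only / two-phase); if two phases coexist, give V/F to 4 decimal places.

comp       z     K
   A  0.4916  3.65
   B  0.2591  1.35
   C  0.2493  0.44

ΣzᵢKᵢ = 2.2538; Σzᵢ/Kᵢ = 0.8932.
Since Σzᵢ/Kᵢ < 1 the mixture is above its dew point — single vapor phase.

vapor only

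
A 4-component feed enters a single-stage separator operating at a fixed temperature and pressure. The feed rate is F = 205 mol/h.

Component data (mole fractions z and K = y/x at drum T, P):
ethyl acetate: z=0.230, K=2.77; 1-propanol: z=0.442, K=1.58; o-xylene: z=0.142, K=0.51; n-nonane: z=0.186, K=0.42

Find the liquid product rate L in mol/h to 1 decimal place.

L = 29.9 mol/h

Rachford–Rice: g(β) = Σ zᵢ(Kᵢ−1)/(1+β(Kᵢ−1)) = 0.
g(0) = ΣzᵢKᵢ − 1 = 0.486 and g(1) = 1 − Σzᵢ/Kᵢ = -0.084, so a root lies in (0, 1).
Newton–Raphson from β = 0.5:
  β = 0.500: g = 0.1706, g' = -0.476 → β = 0.858
  β = 0.858: g = -0.0022, g' = -0.529 → β = 0.854
Converged at β = 0.854.
Then V = β·F = 0.8542·205 = 175.1 mol/h and L = F − V = 29.9 mol/h.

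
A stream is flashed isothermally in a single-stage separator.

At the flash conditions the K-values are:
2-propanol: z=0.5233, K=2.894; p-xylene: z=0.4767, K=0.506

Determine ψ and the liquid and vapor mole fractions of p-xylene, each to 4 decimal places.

ψ = 0.8076, x_p-xylene = 0.7931, y_p-xylene = 0.4013

Let ψ = V/F and solve Σ zᵢ(Kᵢ−1)/(1+ψ(Kᵢ−1)) = 0.
Check two-phase: ΣzᵢKᵢ = 1.7556 > 1 and Σzᵢ/Kᵢ = 1.1229 > 1, so g(0) = 0.7556 > 0 and g(1) = -0.1229 < 0.
Binary case is linear: z₁(K₁−1)(1+ψ(K₂−1)) + z₂(K₂−1)(1+ψ(K₁−1)) = 0
⇒ ψ = [z₁(K₁−1)+z₂(K₂−1)] / [−(K₁−1)(K₂−1)] = 0.75564/0.93564 = 0.8076
Compositions from xᵢ = zᵢ/(1+ψ(Kᵢ−1)), yᵢ = Kᵢxᵢ:
  2-propanol: x = 0.2069, y = 0.5987
  p-xylene: x = 0.7931, y = 0.4013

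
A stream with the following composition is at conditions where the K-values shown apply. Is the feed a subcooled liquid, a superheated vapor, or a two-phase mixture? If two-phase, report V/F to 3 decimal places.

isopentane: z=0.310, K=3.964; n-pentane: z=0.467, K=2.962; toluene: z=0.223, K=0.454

superheated vapor

ΣzᵢKᵢ = 2.713; Σzᵢ/Kᵢ = 0.727.
Since Σzᵢ/Kᵢ < 1 the mixture is above its dew point — single vapor phase.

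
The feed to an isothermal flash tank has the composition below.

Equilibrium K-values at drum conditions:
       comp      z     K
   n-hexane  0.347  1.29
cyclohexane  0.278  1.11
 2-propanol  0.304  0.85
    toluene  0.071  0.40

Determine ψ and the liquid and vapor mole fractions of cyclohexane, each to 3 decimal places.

Material balance + equilibrium reduce to Σ zᵢ(Kᵢ−1)/(1+ψ(Kᵢ−1)) = 0.
Feasibility: ΣzᵢKᵢ = 1.043, Σzᵢ/Kᵢ = 1.055 — both > 1, two phases present.
Newton iteration, ψ⁰ = 0.36:
  ψ = 0.360: g = 0.0180, g' = -0.076 → ψ = 0.596
  ψ = 0.596: g = -0.0019, g' = -0.094 → ψ = 0.576
Converged at ψ = 0.576.
Compositions from xᵢ = zᵢ/(1+ψ(Kᵢ−1)), yᵢ = Kᵢxᵢ:
  n-hexane: x = 0.297, y = 0.384
  cyclohexane: x = 0.261, y = 0.290
  2-propanol: x = 0.333, y = 0.283
  toluene: x = 0.108, y = 0.043

ψ = 0.576, x_cyclohexane = 0.261, y_cyclohexane = 0.290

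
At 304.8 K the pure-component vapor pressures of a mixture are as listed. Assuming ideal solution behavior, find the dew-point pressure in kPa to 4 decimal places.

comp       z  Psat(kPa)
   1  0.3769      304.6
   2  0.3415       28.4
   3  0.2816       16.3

At the dew point ψ → 1, so Σzᵢ/Kᵢ = 1 with Kᵢ = Pᵢˢᵃᵗ/P ⇒ 1/P = Σzᵢ/Pᵢˢᵃᵗ.
1/P = 0.3769/304.6 + 0.3415/28.4 + 0.2816/16.3 = 0.0305381 ⇒ P = 32.7460 kPa

Pdew = 32.7460 kPa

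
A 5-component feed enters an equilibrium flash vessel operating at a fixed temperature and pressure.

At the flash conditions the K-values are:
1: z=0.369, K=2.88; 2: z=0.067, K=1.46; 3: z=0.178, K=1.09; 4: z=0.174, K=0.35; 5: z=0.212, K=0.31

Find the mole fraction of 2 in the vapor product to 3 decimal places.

y_2 = 0.079

Material balance + equilibrium reduce to Σ zᵢ(Kᵢ−1)/(1+ψ(Kᵢ−1)) = 0.
Feasibility: ΣzᵢKᵢ = 1.481, Σzᵢ/Kᵢ = 1.518 — both > 1, two phases present.
Iterate (Newton) starting at ψ = 0.5:
  ψ = 0.500: g = 0.0071, g' = -0.754 → ψ = 0.509
Converged at ψ = 0.509.
Compositions from xᵢ = zᵢ/(1+ψ(Kᵢ−1)), yᵢ = Kᵢxᵢ:
  1: x = 0.188, y = 0.543
  2: x = 0.054, y = 0.079
  3: x = 0.170, y = 0.186
  4: x = 0.260, y = 0.091
  5: x = 0.327, y = 0.101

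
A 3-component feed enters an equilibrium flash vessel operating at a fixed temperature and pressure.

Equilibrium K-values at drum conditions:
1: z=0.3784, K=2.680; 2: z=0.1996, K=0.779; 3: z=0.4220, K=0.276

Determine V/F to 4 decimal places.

Material balance + equilibrium reduce to Σ zᵢ(Kᵢ−1)/(1+V/F(Kᵢ−1)) = 0.
g(0) = ΣzᵢKᵢ − 1 = 0.2861 and g(1) = 1 − Σzᵢ/Kᵢ = -0.9264, so a root lies in (0, 1).
Newton iteration, V/F⁰ = 0.6:
  V/F = 0.6000: g = -0.27445, g' = -0.9693 → V/F = 0.3169
  V/F = 0.3169: g = -0.02905, g' = -0.8386 → V/F = 0.2822
  V/F = 0.2822: g = 0.00021, g' = -0.8520 → V/F = 0.2825
Converged at V/F = 0.2825.

V/F = 0.2825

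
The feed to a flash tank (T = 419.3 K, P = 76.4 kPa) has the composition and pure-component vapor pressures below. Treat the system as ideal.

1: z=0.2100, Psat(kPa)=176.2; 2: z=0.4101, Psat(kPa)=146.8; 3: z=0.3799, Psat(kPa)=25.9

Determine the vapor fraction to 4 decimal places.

Raoult's law: Kᵢ = Pᵢˢᵃᵗ/P = Pᵢˢᵃᵗ/76.4.
  K_1 = 176.2/76.4 = 2.306283, K_2 = 146.8/76.4 = 1.921466, K_3 = 25.9/76.4 = 0.339005
Let ψ = V/F and solve Σ zᵢ(Kᵢ−1)/(1+ψ(Kᵢ−1)) = 0.
g(0) = ΣzᵢKᵢ − 1 = 0.4011 and g(1) = 1 − Σzᵢ/Kᵢ = -0.4251, so a root lies in (0, 1).
Newton–Raphson from ψ = 0.5:
  ψ = 0.5000: g = 0.04957, g' = -0.6646 → ψ = 0.5746
  ψ = 0.5746: g = -0.00110, g' = -0.6973 → ψ = 0.5730
Converged at ψ = 0.5730.

ψ = 0.5730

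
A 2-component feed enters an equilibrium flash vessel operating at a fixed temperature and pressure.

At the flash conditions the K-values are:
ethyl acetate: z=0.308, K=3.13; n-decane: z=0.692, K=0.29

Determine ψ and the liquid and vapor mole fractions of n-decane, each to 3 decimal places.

ψ = 0.109, x_n-decane = 0.750, y_n-decane = 0.217

Rachford–Rice: g(ψ) = Σ zᵢ(Kᵢ−1)/(1+ψ(Kᵢ−1)) = 0.
Feasibility: ΣzᵢKᵢ = 1.165, Σzᵢ/Kᵢ = 2.485 — both > 1, two phases present.
Binary case is linear: z₁(K₁−1)(1+ψ(K₂−1)) + z₂(K₂−1)(1+ψ(K₁−1)) = 0
⇒ ψ = [z₁(K₁−1)+z₂(K₂−1)] / [−(K₁−1)(K₂−1)] = 0.1647/1.5123 = 0.109
Compositions from xᵢ = zᵢ/(1+ψ(Kᵢ−1)), yᵢ = Kᵢxᵢ:
  ethyl acetate: x = 0.250, y = 0.783
  n-decane: x = 0.750, y = 0.217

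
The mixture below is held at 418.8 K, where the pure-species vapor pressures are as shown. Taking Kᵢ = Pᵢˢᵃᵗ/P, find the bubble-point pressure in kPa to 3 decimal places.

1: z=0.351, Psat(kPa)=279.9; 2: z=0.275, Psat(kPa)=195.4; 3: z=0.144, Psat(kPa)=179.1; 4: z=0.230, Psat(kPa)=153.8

At the bubble point ψ → 0, so ΣzᵢKᵢ = 1 with Kᵢ = Pᵢˢᵃᵗ/P ⇒ P = ΣzᵢPᵢˢᵃᵗ.
P = 0.351·279.9 + 0.275·195.4 + 0.144·179.1 + 0.230·153.8 = 213.144 kPa

Pbub = 213.144 kPa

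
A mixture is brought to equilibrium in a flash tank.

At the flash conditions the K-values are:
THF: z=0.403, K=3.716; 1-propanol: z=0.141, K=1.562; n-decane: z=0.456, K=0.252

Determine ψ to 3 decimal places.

ψ = 0.484

Rachford–Rice: g(ψ) = Σ zᵢ(Kᵢ−1)/(1+ψ(Kᵢ−1)) = 0.
Check two-phase: ΣzᵢKᵢ = 1.833 > 1 and Σzᵢ/Kᵢ = 2.008 > 1, so g(0) = 0.833 > 0 and g(1) = -1.008 < 0.
Newton iteration, ψ⁰ = 0.5:
  ψ = 0.500: g = -0.0188, g' = -1.213 → ψ = 0.484
Converged at ψ = 0.484.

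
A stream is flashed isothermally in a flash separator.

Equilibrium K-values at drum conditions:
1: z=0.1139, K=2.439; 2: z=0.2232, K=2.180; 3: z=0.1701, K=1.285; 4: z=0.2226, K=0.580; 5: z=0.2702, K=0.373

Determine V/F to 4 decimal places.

Newton iteration, V/F⁰ = 0.65:
  V/F = 0.6500: g = -0.13991, g' = -0.5493 → V/F = 0.3953
  V/F = 0.3953: g = -0.00969, g' = -0.4957 → V/F = 0.3757
Converged at V/F = 0.3757.

V/F = 0.3757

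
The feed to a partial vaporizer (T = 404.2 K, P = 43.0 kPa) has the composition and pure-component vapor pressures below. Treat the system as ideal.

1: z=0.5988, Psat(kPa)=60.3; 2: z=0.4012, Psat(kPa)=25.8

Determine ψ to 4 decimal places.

ψ = 0.4998

Raoult's law: Kᵢ = Pᵢˢᵃᵗ/P = Pᵢˢᵃᵗ/43.0.
  K_1 = 60.3/43.0 = 1.402326, K_2 = 25.8/43.0 = 0.600000
Newton iteration, ψ⁰ = 0.5:
  ψ = 0.5000: g = -0.00003, g' = -0.1675 → ψ = 0.4998
Converged at ψ = 0.4998.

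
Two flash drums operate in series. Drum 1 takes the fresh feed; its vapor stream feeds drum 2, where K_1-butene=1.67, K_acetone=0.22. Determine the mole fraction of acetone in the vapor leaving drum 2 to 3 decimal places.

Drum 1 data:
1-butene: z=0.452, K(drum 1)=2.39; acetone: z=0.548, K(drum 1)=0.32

y_acetone (drum 2) = 0.102

Drum 1:
Binary case is linear: z₁(K₁−1)(1+ψ₁(K₂−1)) + z₂(K₂−1)(1+ψ₁(K₁−1)) = 0
⇒ ψ₁ = [z₁(K₁−1)+z₂(K₂−1)] / [−(K₁−1)(K₂−1)] = 0.2556/0.9452 = 0.270
Drum-1 compositions:
  1-butene: x = 0.329, y = 0.785
  acetone: x = 0.671, y = 0.215
Drum-2 feed = drum-1 vapor: z₂ = (0.7851, 0.2149).
Drum 2:
Material balance + equilibrium reduce to Σ zᵢ(Kᵢ−1)/(1+ψ₂(Kᵢ−1)) = 0.
Check two-phase: ΣzᵢKᵢ = 1.358 > 1 and Σzᵢ/Kᵢ = 1.447 > 1, so g(0) = 0.358 > 0 and g(1) = -0.447 < 0.
Binary case is linear: z₁(K₁−1)(1+ψ₂(K₂−1)) + z₂(K₂−1)(1+ψ₂(K₁−1)) = 0
⇒ ψ₂ = [z₁(K₁−1)+z₂(K₂−1)] / [−(K₁−1)(K₂−1)] = 0.3584/0.5226 = 0.686
  1-butene: x = 0.538, y = 0.898
  acetone: x = 0.462, y = 0.102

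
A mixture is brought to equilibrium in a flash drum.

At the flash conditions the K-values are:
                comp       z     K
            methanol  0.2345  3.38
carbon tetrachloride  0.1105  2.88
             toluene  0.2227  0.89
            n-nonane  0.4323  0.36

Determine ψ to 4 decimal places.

ψ = 0.4088

Rachford–Rice: g(ψ) = Σ zᵢ(Kᵢ−1)/(1+ψ(Kᵢ−1)) = 0.
Feasibility: ΣzᵢKᵢ = 1.4647, Σzᵢ/Kᵢ = 1.5588 — both > 1, two phases present.
Newton–Raphson from ψ = 0.5:
  ψ = 0.5000: g = -0.07087, g' = -0.7667 → ψ = 0.4076
  ψ = 0.4076: g = 0.00097, g' = -0.7945 → ψ = 0.4088
Converged at ψ = 0.4088.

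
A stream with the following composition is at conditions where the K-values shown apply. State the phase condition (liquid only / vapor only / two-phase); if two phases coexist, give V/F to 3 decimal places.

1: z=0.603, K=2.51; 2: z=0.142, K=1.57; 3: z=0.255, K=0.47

ΣzᵢKᵢ = 1.856; Σzᵢ/Kᵢ = 0.873.
Since Σzᵢ/Kᵢ < 1 the mixture is above its dew point — single vapor phase.

vapor only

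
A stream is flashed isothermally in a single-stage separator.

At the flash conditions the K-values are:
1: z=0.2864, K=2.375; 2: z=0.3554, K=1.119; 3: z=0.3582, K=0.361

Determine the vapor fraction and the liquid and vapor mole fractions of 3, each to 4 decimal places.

ψ = 0.3736, x_3 = 0.4705, y_3 = 0.1699

Rachford–Rice: g(ψ) = Σ zᵢ(Kᵢ−1)/(1+ψ(Kᵢ−1)) = 0.
Check two-phase: ΣzᵢKᵢ = 1.2072 > 1 and Σzᵢ/Kᵢ = 1.4304 > 1, so g(0) = 0.2072 > 0 and g(1) = -0.4304 < 0.
Iterate (Newton) starting at ψ = 0.5:
  ψ = 0.5000: g = -0.06307, g' = -0.5105 → ψ = 0.3764
  ψ = 0.3764: g = -0.00142, g' = -0.4933 → ψ = 0.3736
Converged at ψ = 0.3736.
Compositions from xᵢ = zᵢ/(1+ψ(Kᵢ−1)), yᵢ = Kᵢxᵢ:
  1: x = 0.1892, y = 0.4494
  2: x = 0.3403, y = 0.3808
  3: x = 0.4705, y = 0.1699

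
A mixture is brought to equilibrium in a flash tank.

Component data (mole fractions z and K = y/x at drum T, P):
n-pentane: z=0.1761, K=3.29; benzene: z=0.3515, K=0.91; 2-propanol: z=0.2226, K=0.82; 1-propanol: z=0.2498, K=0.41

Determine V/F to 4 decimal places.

Rachford–Rice: g(V/F) = Σ zᵢ(Kᵢ−1)/(1+V/F(Kᵢ−1)) = 0.
Feasibility: ΣzᵢKᵢ = 1.1842, Σzᵢ/Kᵢ = 1.3205 — both > 1, two phases present.
Iterate (Newton) starting at V/F = 0.35:
  V/F = 0.3500: g = -0.03731, g' = -0.4339 → V/F = 0.2640
  V/F = 0.2640: g = 0.00228, g' = -0.4916 → V/F = 0.2686
  V/F = 0.2686: g = 0.00001, g' = -0.4877 → V/F = 0.2687
Converged at V/F = 0.2687.

V/F = 0.2687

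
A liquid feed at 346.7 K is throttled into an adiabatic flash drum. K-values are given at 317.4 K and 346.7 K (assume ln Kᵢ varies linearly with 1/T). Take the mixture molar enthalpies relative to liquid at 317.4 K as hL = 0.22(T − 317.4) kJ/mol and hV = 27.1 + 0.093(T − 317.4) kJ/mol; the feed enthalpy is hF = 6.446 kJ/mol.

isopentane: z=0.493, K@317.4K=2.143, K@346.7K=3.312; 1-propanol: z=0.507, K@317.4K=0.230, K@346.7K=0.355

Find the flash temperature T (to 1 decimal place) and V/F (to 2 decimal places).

T = 319.2 K, V/F = 0.23

Adiabatic flash: solve Rachford–Rice at each trial T, then check hF = ψ·hV(T) + (1−ψ)·hL(T).
  T = 317.4 K: K = (2.143, 0.230), RR gives ψ = 0.197, H_out = 5.330 kJ/mol
  T = 346.7 K: K = (3.312, 0.355), RR gives ψ = 0.545, H_out = 19.189 kJ/mol
  T = 332.0 K: K = (2.688, 0.288), RR gives ψ = 0.392, H_out = 13.116 kJ/mol
  T = 324.7 K: K = (2.406, 0.258), RR gives ψ = 0.304, H_out = 9.562 kJ/mol
  T = 321.0 K: K = (2.270, 0.244), RR gives ψ = 0.253, H_out = 7.525 kJ/mol
  T = 319.2 K: K = (2.206, 0.237), RR gives ψ = 0.226, H_out = 6.458 kJ/mol
Linear interpolation between T = 317.4 (H_out = 5.330) and T = 319.2 (H_out = 6.458) on hF = 6.446 gives T ≈ 319.2 K, at which ψ = 0.23.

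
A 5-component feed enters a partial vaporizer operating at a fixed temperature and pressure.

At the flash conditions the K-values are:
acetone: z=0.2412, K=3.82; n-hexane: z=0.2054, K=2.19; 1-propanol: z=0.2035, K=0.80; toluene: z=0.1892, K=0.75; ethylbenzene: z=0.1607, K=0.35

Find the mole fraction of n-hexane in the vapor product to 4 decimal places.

Let ψ = V/F and solve Σ zᵢ(Kᵢ−1)/(1+ψ(Kᵢ−1)) = 0.
Check two-phase: ΣzᵢKᵢ = 1.7322 > 1 and Σzᵢ/Kᵢ = 1.1227 > 1, so g(0) = 0.7322 > 0 and g(1) = -0.1227 < 0.
Newton iteration, ψ⁰ = 0.5:
  ψ = 0.5000: g = 0.18145, g' = -0.6191 → ψ = 0.7931
  ψ = 0.7931: g = 0.01294, g' = -0.5792 → ψ = 0.8154
  ψ = 0.8154: g = -0.00010, g' = -0.5888 → ψ = 0.8153
Converged at ψ = 0.8153.
Compositions from xᵢ = zᵢ/(1+ψ(Kᵢ−1)), yᵢ = Kᵢxᵢ:
  acetone: x = 0.0731, y = 0.2793
  n-hexane: x = 0.1043, y = 0.2283
  1-propanol: x = 0.2431, y = 0.1945
  toluene: x = 0.2376, y = 0.1782
  ethylbenzene: x = 0.3419, y = 0.1196

y_n-hexane = 0.2283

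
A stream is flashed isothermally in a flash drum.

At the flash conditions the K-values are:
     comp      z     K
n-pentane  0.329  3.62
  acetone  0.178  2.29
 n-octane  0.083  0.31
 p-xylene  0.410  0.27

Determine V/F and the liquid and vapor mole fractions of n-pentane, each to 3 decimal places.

V/F = 0.460, x_n-pentane = 0.149, y_n-pentane = 0.540

Material balance + equilibrium reduce to Σ zᵢ(Kᵢ−1)/(1+V/F(Kᵢ−1)) = 0.
Check two-phase: ΣzᵢKᵢ = 1.735 > 1 and Σzᵢ/Kᵢ = 1.955 > 1, so g(0) = 0.735 > 0 and g(1) = -0.955 < 0.
Iterate (Newton) starting at V/F = 0.5:
  V/F = 0.500: g = -0.0460, g' = -1.167 → V/F = 0.461
  V/F = 0.461: g = -0.0002, g' = -1.161 → V/F = 0.460
Converged at V/F = 0.460.
Compositions from xᵢ = zᵢ/(1+V/F(Kᵢ−1)), yᵢ = Kᵢxᵢ:
  n-pentane: x = 0.149, y = 0.540
  acetone: x = 0.112, y = 0.256
  n-octane: x = 0.122, y = 0.038
  p-xylene: x = 0.618, y = 0.167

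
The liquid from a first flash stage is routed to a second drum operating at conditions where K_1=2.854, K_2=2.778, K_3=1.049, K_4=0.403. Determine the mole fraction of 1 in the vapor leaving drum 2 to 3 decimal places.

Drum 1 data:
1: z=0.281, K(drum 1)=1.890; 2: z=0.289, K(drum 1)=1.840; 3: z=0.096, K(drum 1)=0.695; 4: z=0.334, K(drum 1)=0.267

Drum 1:
Material balance + equilibrium reduce to Σ zᵢ(Kᵢ−1)/(1+ψ₁(Kᵢ−1)) = 0.
Check two-phase: ΣzᵢKᵢ = 1.219 > 1 and Σzᵢ/Kᵢ = 1.695 > 1, so g(0) = 0.219 > 0 and g(1) = -0.695 < 0.
Newton iteration, ψ₁⁰ = 0.5:
  ψ₁ = 0.500: g = -0.0770, g' = -0.667 → ψ₁ = 0.385
  ψ₁ = 0.385: g = -0.0043, g' = -0.600 → ψ₁ = 0.377
Converged at ψ₁ = 0.377.
Drum-1 compositions:
  1: x = 0.210, y = 0.398
  2: x = 0.219, y = 0.404
  3: x = 0.108, y = 0.075
  4: x = 0.462, y = 0.123
Drum-2 feed = drum-1 liquid: z₂ = (0.2103, 0.2194, 0.1085, 0.4617).
Drum 2:
Material balance + equilibrium reduce to Σ zᵢ(Kᵢ−1)/(1+ψ₂(Kᵢ−1)) = 0.
g(0) = ΣzᵢKᵢ − 1 = 0.510 and g(1) = 1 − Σzᵢ/Kᵢ = -0.402, so a root lies in (0, 1).
Newton–Raphson from ψ₂ = 0.5:
  ψ₂ = 0.500: g = 0.0212, g' = -0.724 → ψ₂ = 0.529
Converged at ψ₂ = 0.529.
  1: x = 0.106, y = 0.303
  2: x = 0.113, y = 0.314
  3: x = 0.106, y = 0.111
  4: x = 0.675, y = 0.272

y_1 (drum 2) = 0.303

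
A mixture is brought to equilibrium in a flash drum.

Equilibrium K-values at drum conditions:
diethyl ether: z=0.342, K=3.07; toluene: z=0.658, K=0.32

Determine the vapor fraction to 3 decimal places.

Rachford–Rice: g(ψ) = Σ zᵢ(Kᵢ−1)/(1+ψ(Kᵢ−1)) = 0.
g(0) = ΣzᵢKᵢ − 1 = 0.261 and g(1) = 1 − Σzᵢ/Kᵢ = -1.168, so a root lies in (0, 1).
Binary case is linear: z₁(K₁−1)(1+ψ(K₂−1)) + z₂(K₂−1)(1+ψ(K₁−1)) = 0
⇒ ψ = [z₁(K₁−1)+z₂(K₂−1)] / [−(K₁−1)(K₂−1)] = 0.2605/1.4076 = 0.185

ψ = 0.185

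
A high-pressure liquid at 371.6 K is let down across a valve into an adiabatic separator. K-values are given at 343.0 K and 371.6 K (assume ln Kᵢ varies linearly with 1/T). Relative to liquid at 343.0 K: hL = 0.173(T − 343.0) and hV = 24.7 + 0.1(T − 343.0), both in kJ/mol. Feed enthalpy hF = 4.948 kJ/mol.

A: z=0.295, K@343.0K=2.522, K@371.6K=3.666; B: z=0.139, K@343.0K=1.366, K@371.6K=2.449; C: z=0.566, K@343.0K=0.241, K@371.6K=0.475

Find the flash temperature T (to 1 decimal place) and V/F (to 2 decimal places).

Adiabatic flash: solve Rachford–Rice at each trial T, then check hF = ψ·hV(T) + (1−ψ)·hL(T).
  T = 343.0 K: K = (2.522, 1.366, 0.241), RR gives ψ = 0.072, H_out = 1.773 kJ/mol
  T = 371.6 K: K = (3.666, 2.449, 0.475), RR gives ψ = 0.568, H_out = 17.788 kJ/mol
  T = 357.3 K: K = (3.064, 1.851, 0.343), RR gives ψ = 0.308, H_out = 9.751 kJ/mol
  T = 350.1 K: K = (2.783, 1.593, 0.288), RR gives ψ = 0.191, H_out = 5.851 kJ/mol
  T = 346.6 K: K = (2.653, 1.478, 0.264), RR gives ψ = 0.133, H_out = 3.884 kJ/mol
  T = 348.4 K: K = (2.719, 1.536, 0.276), RR gives ψ = 0.163, H_out = 4.905 kJ/mol
Linear interpolation between T = 348.4 (H_out = 4.905) and T = 350.1 (H_out = 5.851) on hF = 4.948 gives T ≈ 348.5 K, at which ψ = 0.16.

T = 348.5 K, V/F = 0.16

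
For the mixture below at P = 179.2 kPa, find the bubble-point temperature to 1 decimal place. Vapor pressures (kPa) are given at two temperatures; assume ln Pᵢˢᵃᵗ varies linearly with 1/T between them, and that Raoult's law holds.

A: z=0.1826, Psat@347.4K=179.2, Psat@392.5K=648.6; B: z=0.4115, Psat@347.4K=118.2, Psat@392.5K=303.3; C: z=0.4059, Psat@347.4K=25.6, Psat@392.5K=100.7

Bubble-point temperature: ΣzᵢPᵢˢᵃᵗ(T) = P. Interpolate ln Pᵢˢᵃᵗ = aᵢ + bᵢ/T.
  T = 347.4 K: ΣzᵢPᵢˢᵃᵗ = 91.75 kPa
  T = 392.5 K: ΣzᵢPᵢˢᵃᵗ = 284.12 kPa
  T = 369.9 K: ΣzᵢPᵢˢᵃᵗ = 166.21 kPa
  T = 381.2 K: ΣzᵢPᵢˢᵃᵗ = 218.83 kPa
  T = 375.5 K: ΣzᵢPᵢˢᵃᵗ = 190.83 kPa
  T = 372.7 K: ΣzᵢPᵢˢᵃᵗ = 178.17 kPa
Interpolating between 372.7 K and 375.5 K gives T ≈ 372.9 K.

T = 372.9 K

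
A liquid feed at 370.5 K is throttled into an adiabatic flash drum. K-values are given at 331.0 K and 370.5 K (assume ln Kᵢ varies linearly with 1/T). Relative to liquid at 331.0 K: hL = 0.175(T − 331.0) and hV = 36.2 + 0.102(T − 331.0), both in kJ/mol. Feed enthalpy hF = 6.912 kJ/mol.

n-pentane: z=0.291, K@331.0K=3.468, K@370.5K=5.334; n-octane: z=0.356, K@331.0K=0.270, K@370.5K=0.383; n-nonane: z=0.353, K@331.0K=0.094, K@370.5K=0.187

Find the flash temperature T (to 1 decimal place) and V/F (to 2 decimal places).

Adiabatic flash: solve Rachford–Rice at each trial T, then check hF = ψ·hV(T) + (1−ψ)·hL(T).
  T = 331.0 K: K = (3.468, 0.270, 0.094), RR gives ψ = 0.068, H_out = 2.476 kJ/mol
  T = 370.5 K: K = (5.334, 0.383, 0.187), RR gives ψ = 0.242, H_out = 14.977 kJ/mol
  T = 350.8 K: K = (4.356, 0.325, 0.135), RR gives ψ = 0.166, H_out = 9.236 kJ/mol
  T = 340.9 K: K = (3.900, 0.297, 0.113), RR gives ψ = 0.121, H_out = 6.034 kJ/mol
  T = 345.9 K: K = (4.127, 0.311, 0.124), RR gives ψ = 0.145, H_out = 7.687 kJ/mol
  T = 343.4 K: K = (4.012, 0.304, 0.119), RR gives ψ = 0.133, H_out = 6.871 kJ/mol
  T = 344.6 K: K = (4.067, 0.307, 0.121), RR gives ψ = 0.139, H_out = 7.265 kJ/mol
Linear interpolation between T = 343.4 (H_out = 6.871) and T = 344.6 (H_out = 7.265) on hF = 6.912 gives T ≈ 343.5 K, at which ψ = 0.13.

T = 343.5 K, V/F = 0.13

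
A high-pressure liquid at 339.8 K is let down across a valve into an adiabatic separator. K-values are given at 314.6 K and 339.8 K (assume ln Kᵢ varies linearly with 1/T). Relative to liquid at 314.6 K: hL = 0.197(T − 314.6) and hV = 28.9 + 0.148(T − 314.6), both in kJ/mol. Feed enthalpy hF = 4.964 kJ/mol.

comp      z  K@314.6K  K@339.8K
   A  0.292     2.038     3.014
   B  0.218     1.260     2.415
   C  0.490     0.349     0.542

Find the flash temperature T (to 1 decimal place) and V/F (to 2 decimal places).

Adiabatic flash: solve Rachford–Rice at each trial T, then check hF = ψ·hV(T) + (1−ψ)·hL(T).
  T = 314.6 K: K = (2.038, 1.260, 0.349), RR gives ψ = 0.078, H_out = 2.248 kJ/mol
  T = 339.8 K: K = (3.014, 2.415, 0.542), RR gives ψ = 0.830, H_out = 27.923 kJ/mol
  T = 327.2 K: K = (2.497, 1.766, 0.439), RR gives ψ = 0.480, H_out = 16.057 kJ/mol
  T = 320.9 K: K = (2.260, 1.497, 0.392), RR gives ψ = 0.295, H_out = 9.666 kJ/mol
  T = 317.8 K: K = (2.149, 1.376, 0.370), RR gives ψ = 0.193, H_out = 6.179 kJ/mol
  T = 316.2 K: K = (2.093, 1.317, 0.360), RR gives ψ = 0.137, H_out = 4.260 kJ/mol
Linear interpolation between T = 316.2 (H_out = 4.260) and T = 317.8 (H_out = 6.179) on hF = 4.964 gives T ≈ 316.8 K, at which ψ = 0.16.

T = 316.8 K, V/F = 0.16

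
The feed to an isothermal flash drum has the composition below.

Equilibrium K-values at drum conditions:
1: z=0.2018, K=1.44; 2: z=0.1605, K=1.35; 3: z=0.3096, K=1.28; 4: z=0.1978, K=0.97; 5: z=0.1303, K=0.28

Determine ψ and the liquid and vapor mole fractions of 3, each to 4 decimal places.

ψ = 0.6692, x_3 = 0.2607, y_3 = 0.3337

Rachford–Rice: g(ψ) = Σ zᵢ(Kᵢ−1)/(1+ψ(Kᵢ−1)) = 0.
g(0) = ΣzᵢKᵢ − 1 = 0.1319 and g(1) = 1 − Σzᵢ/Kᵢ = -0.1702, so a root lies in (0, 1).
Iterate (Newton) starting at ψ = 0.5:
  ψ = 0.5000: g = 0.04402, g' = -0.2243 → ψ = 0.6963
  ψ = 0.6963: g = -0.00851, g' = -0.3244 → ψ = 0.6701
  ψ = 0.6701: g = -0.00025, g' = -0.3058 → ψ = 0.6692
Converged at ψ = 0.6692.
Compositions from xᵢ = zᵢ/(1+ψ(Kᵢ−1)), yᵢ = Kᵢxᵢ:
  1: x = 0.1559, y = 0.2245
  2: x = 0.1300, y = 0.1756
  3: x = 0.2607, y = 0.3337
  4: x = 0.2019, y = 0.1958
  5: x = 0.2515, y = 0.0704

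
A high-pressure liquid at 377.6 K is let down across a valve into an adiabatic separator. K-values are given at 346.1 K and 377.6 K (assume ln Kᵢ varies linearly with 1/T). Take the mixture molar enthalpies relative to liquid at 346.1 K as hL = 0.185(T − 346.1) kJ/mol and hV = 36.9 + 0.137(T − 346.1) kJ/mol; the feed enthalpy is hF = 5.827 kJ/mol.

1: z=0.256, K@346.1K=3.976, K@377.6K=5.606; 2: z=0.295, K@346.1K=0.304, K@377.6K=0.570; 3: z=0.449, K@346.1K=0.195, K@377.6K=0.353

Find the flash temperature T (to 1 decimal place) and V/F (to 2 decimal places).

Adiabatic flash: solve Rachford–Rice at each trial T, then check hF = ψ·hV(T) + (1−ψ)·hL(T).
  T = 346.1 K: K = (3.976, 0.304, 0.195), RR gives ψ = 0.086, H_out = 3.171 kJ/mol
  T = 377.6 K: K = (5.606, 0.570, 0.353), RR gives ψ = 0.292, H_out = 16.150 kJ/mol
  T = 361.9 K: K = (4.759, 0.422, 0.266), RR gives ψ = 0.182, H_out = 9.514 kJ/mol
  T = 354.0 K: K = (4.359, 0.360, 0.229), RR gives ψ = 0.134, H_out = 6.356 kJ/mol
  T = 350.1 K: K = (4.168, 0.331, 0.212), RR gives ψ = 0.110, H_out = 4.793 kJ/mol
  T = 352.1 K: K = (4.265, 0.346, 0.220), RR gives ψ = 0.123, H_out = 5.596 kJ/mol
Linear interpolation between T = 352.1 (H_out = 5.596) and T = 354.0 (H_out = 6.356) on hF = 5.827 gives T ≈ 352.7 K, at which ψ = 0.13.

T = 352.7 K, V/F = 0.13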